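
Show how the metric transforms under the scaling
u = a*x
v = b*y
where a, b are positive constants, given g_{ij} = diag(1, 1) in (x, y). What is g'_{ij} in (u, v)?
Invert the transformation: x = u/a, y = v/b
g'_{ij} = (∂x^k/∂x'^i)(∂x^l/∂x'^j) g_{kl}; with g_{kl} = δ_{kl} this is Σ_k (∂x^k/∂x'^i)(∂x^k/∂x'^j).
Jacobian: ∂x/∂u = 1/a, ∂x/∂v = 0, ∂y/∂u = 0, ∂y/∂v = 1/b
g'_{uu} = (1/a)(1/a) + (0)(0) = 1/a^2
g'_{uv} = (1/a)(0) + (0)(1/b) = 0
g'_{vv} = (0)(0) + (1/b)(1/b) = 1/b^2
g'_{ij} = diag(1/a^2, 1/b^2)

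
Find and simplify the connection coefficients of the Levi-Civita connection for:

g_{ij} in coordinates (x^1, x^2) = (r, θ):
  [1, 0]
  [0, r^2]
Using Γ^k_{ij} = (1/2) g^{km} (∂_i g_{mj} + ∂_j g_{mi} - ∂_m g_{ij}); the metric is diagonal, so only the m = k term contributes.
Non-zero symbols (using the symmetry Γ^k_{ij} = Γ^k_{ji}):
Γ^r_{θ θ} = (1/2) g^{rr} (∂_θ g_{rθ} + ∂_θ g_{rθ} - ∂_r g_{θθ}) = (1/2)(1)((0) + (0) - (2*r)) = -r
Γ^θ_{r θ} = (1/2) g^{θθ} (∂_r g_{θθ} + ∂_θ g_{θr} - ∂_θ g_{rθ}) = (1/2)(1/r^2)((2*r) + (0) - (0)) = 1/r
All other Christoffel symbols are zero.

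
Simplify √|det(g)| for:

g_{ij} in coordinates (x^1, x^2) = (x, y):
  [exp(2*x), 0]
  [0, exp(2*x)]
det(g) = exp(4*x)
√|det(g)| = exp(2*x)
Volume element: dV = exp(2*x) dx dy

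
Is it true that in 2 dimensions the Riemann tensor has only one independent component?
The number of independent components is n^2(n^2-1)/12 = 4·3/12 = 1 for n = 2 (e.g. R_{1212}).
Yes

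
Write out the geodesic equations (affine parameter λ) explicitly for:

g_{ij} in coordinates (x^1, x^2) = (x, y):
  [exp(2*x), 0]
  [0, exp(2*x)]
Geodesic equation: d^2x^k/dλ^2 + Γ^k_{ij} (dx^i/dλ)(dx^j/dλ) = 0.
Non-zero Christoffel symbols:
Γ^x_{x x} = 1
Γ^x_{y y} = -1
Γ^y_{x y} = 1
Substituting (the symmetric pair Γ^k_{ij}, Γ^k_{ji} combines into a factor 2):
d^2x/dλ^2 + (dx/dλ)^2 - (dy/dλ)^2 = 0
d^2y/dλ^2 + 2 (dx/dλ)(dy/dλ) = 0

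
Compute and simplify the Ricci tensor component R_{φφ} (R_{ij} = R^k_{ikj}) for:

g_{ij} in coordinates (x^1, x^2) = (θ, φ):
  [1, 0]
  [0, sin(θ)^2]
Non-zero Christoffel symbols (Γ^k_{ij} = Γ^k_{ji}):
Γ^θ_{φ φ} = -sin(2*θ)/2
Γ^φ_{θ φ} = 1/tan(θ)
R^θ_{φ θ φ} = ∂_θ Γ^θ_{φ φ} - ∂_φ Γ^θ_{φ θ} + Γ^θ_{θ m} Γ^m_{φ φ} - Γ^θ_{φ m} Γ^m_{φ θ}
  = (-cos(2*θ)) - (0) + (0) - (-cos(θ)^2) = sin(θ)^2
R^φ_{φ φ φ} = 0 (a repeated index in an antisymmetric pair)
R_{φφ} = R^θ_{φ θ φ} + R^φ_{φ φ φ} = (sin(θ)^2) + (0) = sin(θ)^2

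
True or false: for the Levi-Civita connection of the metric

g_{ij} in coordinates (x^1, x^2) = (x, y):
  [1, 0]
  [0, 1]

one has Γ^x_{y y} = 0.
Γ^x_{y y} = (1/2) g^{xx} (∂_y g_{xy} + ∂_y g_{xy} - ∂_x g_{yy}) = (1/2)(1)((0) + (0) - (0)) = 0
This equals the proposed value 0.
True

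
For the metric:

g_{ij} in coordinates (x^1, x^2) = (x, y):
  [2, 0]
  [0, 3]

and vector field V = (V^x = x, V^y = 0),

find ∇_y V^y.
All Christoffel symbols are zero.
∇_y V^y = ∂_y V^y + Γ^y_{y j} V^j
  = (0) + (0)(x) + (0)(0)
  = 0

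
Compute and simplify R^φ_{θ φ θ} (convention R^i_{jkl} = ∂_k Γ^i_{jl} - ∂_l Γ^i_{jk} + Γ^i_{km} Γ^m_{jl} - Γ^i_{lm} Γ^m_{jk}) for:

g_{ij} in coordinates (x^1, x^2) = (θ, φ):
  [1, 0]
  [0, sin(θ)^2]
Non-zero Christoffel symbols (Γ^k_{ij} = Γ^k_{ji}):
Γ^θ_{φ φ} = -sin(2*θ)/2
Γ^φ_{θ φ} = 1/tan(θ)
R^φ_{θ φ θ} = ∂_φ Γ^φ_{θ θ} - ∂_θ Γ^φ_{θ φ} + Γ^φ_{φ m} Γ^m_{θ θ} - Γ^φ_{θ m} Γ^m_{θ φ}
  = (0) - (-1/sin(θ)^2) + (0) - (1/tan(θ)^2) = 1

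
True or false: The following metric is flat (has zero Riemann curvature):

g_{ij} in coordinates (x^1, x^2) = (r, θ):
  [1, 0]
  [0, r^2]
Non-zero Christoffel symbols:
Γ^r_{θ θ} = -r
Γ^θ_{r θ} = 1/r
Ricci tensor: R_{rr} = 0, R_{rθ} = 0, R_{θθ} = 0
All R_{ij} vanish; in 2 dimensions the Riemann tensor is fully determined by the Ricci tensor, so R^i_{jkl} = 0: the metric is flat (curvilinear coordinates on flat space).
True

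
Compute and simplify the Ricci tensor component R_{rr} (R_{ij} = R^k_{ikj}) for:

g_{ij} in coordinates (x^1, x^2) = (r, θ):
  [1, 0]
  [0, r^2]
Non-zero Christoffel symbols (Γ^k_{ij} = Γ^k_{ji}):
Γ^r_{θ θ} = -r
Γ^θ_{r θ} = 1/r
R^r_{r r r} = 0 (a repeated index in an antisymmetric pair)
R^θ_{r θ r} = ∂_θ Γ^θ_{r r} - ∂_r Γ^θ_{r θ} + Γ^θ_{θ m} Γ^m_{r r} - Γ^θ_{r m} Γ^m_{r θ}
  = (0) - (-1/r^2) + (0) - (1/r^2) = 0
R_{rr} = R^r_{r r r} + R^θ_{r θ r} = (0) + (0) = 0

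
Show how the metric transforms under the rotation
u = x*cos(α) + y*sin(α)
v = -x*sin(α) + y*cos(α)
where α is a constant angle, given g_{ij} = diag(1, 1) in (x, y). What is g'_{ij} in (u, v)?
Invert the transformation: x = u*cos(α) - v*sin(α), y = u*sin(α) + v*cos(α)
g'_{ij} = (∂x^k/∂x'^i)(∂x^l/∂x'^j) g_{kl}; with g_{kl} = δ_{kl} this is Σ_k (∂x^k/∂x'^i)(∂x^k/∂x'^j).
Jacobian: ∂x/∂u = cos(α), ∂x/∂v = -sin(α), ∂y/∂u = sin(α), ∂y/∂v = cos(α)
g'_{uu} = (cos(α))(cos(α)) + (sin(α))(sin(α)) = 1
g'_{uv} = (cos(α))(-sin(α)) + (sin(α))(cos(α)) = 0
g'_{vv} = (-sin(α))(-sin(α)) + (cos(α))(cos(α)) = 1
g'_{ij} = diag(1, 1)
The Euclidean metric is invariant under rotations.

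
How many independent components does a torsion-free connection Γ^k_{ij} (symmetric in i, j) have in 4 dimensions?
Γ^k_{ij} has n choices for the upper index and n(n+1)/2 independent symmetric lower index pairs.
Total = 4 × 4×5/2 = 4 × 10 = 40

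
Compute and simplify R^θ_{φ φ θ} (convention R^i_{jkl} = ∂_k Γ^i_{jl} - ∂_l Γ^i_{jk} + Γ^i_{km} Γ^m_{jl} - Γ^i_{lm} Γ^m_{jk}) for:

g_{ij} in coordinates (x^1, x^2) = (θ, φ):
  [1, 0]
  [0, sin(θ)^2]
Non-zero Christoffel symbols (Γ^k_{ij} = Γ^k_{ji}):
Γ^θ_{φ φ} = -sin(2*θ)/2
Γ^φ_{θ φ} = 1/tan(θ)
R^θ_{φ φ θ} = ∂_φ Γ^θ_{φ θ} - ∂_θ Γ^θ_{φ φ} + Γ^θ_{φ m} Γ^m_{φ θ} - Γ^θ_{θ m} Γ^m_{φ φ}
  = (0) - (-cos(2*θ)) + (-cos(θ)^2) - (0) = -sin(θ)^2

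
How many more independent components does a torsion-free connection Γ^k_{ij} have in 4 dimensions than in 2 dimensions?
Independent components in n dimensions: n × n(n+1)/2 = n^2(n+1)/2.
4D: 4 × 10 = 40
2D: 2 × 3 = 6
Difference = 40 - 6 = 34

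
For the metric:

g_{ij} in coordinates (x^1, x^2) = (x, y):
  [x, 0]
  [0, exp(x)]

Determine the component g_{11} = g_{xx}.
With x^1 = x, x^2 = y, g_{11} = g_{xx} is the row-1, column-1 entry of the matrix.
g_{11} = x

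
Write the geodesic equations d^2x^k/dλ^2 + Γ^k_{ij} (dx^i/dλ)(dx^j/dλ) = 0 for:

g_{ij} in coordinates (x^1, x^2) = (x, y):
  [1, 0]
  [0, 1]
Geodesic equation: d^2x^k/dλ^2 + Γ^k_{ij} (dx^i/dλ)(dx^j/dλ) = 0.
All Christoffel symbols vanish, so the geodesics are straight lines:
d^2x/dλ^2 = 0
d^2y/dλ^2 = 0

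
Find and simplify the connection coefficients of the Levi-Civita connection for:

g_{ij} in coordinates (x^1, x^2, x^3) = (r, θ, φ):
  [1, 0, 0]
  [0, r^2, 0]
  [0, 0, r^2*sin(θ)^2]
Using Γ^k_{ij} = (1/2) g^{km} (∂_i g_{mj} + ∂_j g_{mi} - ∂_m g_{ij}); the metric is diagonal, so only the m = k term contributes.
Non-zero symbols (using the symmetry Γ^k_{ij} = Γ^k_{ji}):
Γ^r_{θ θ} = (1/2) g^{rr} (∂_θ g_{rθ} + ∂_θ g_{rθ} - ∂_r g_{θθ}) = (1/2)(1)((0) + (0) - (2*r)) = -r
Γ^r_{φ φ} = (1/2) g^{rr} (∂_φ g_{rφ} + ∂_φ g_{rφ} - ∂_r g_{φφ}) = (1/2)(1)((0) + (0) - (2*r*sin(θ)^2)) = -r*sin(θ)^2
Γ^θ_{r θ} = (1/2) g^{θθ} (∂_r g_{θθ} + ∂_θ g_{θr} - ∂_θ g_{rθ}) = (1/2)(1/r^2)((2*r) + (0) - (0)) = 1/r
Γ^θ_{φ φ} = (1/2) g^{θθ} (∂_φ g_{θφ} + ∂_φ g_{θφ} - ∂_θ g_{φφ}) = (1/2)(1/r^2)((0) + (0) - (r^2*sin(2*θ))) = -sin(2*θ)/2
Γ^φ_{r φ} = (1/2) g^{φφ} (∂_r g_{φφ} + ∂_φ g_{φr} - ∂_φ g_{rφ}) = (1/2)(1/(r^2*sin(θ)^2))((2*r*sin(θ)^2) + (0) - (0)) = 1/r
Γ^φ_{θ φ} = (1/2) g^{φφ} (∂_θ g_{φφ} + ∂_φ g_{φθ} - ∂_φ g_{θφ}) = (1/2)(1/(r^2*sin(θ)^2))((r^2*sin(2*θ)) + (0) - (0)) = 1/tan(θ)
All other Christoffel symbols are zero.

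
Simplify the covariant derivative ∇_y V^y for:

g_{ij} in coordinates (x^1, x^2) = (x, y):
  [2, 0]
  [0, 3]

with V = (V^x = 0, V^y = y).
All Christoffel symbols are zero.
∇_y V^y = ∂_y V^y + Γ^y_{y j} V^j
  = (1) + (0)(0) + (0)(y)
  = 1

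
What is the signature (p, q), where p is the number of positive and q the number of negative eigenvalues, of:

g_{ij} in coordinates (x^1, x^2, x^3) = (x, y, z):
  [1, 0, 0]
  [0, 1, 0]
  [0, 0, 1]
The metric is diagonal, so its eigenvalues are the diagonal entries: 1, 1, 1 (at a generic point, where coordinate-dependent entries are positive).
3 positive, 0 negative.
(3, 0) - Riemannian (positive definite)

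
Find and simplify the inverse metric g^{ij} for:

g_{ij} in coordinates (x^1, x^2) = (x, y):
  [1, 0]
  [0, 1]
The metric is diagonal, so g^{ij} is diagonal with entries 1/g_{ii}: diag(1, 1).
g^{ij}:
  [1, 0]
  [0, 1]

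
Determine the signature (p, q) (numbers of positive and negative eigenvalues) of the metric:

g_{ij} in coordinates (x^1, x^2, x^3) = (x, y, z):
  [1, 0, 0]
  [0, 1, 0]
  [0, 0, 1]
The metric is diagonal, so its eigenvalues are the diagonal entries: 1, 1, 1 (at a generic point, where coordinate-dependent entries are positive).
3 positive, 0 negative.
(3, 0) - Riemannian (positive definite)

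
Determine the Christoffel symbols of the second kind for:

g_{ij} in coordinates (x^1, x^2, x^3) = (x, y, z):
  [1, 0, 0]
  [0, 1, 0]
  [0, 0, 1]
Using Γ^k_{ij} = (1/2) g^{km} (∂_i g_{mj} + ∂_j g_{mi} - ∂_m g_{ij}); the metric is diagonal, so only the m = k term contributes.
Every metric component is constant, so all ∂_m g_{ij} = 0 and every Christoffel symbol vanishes.
All Christoffel symbols are zero.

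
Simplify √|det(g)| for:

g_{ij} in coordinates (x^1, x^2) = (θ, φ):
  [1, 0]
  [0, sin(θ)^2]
det(g) = sin(θ)^2
√|det(g)| = sin(θ) (taking 0 < θ < π so that |sin(θ)| = sin(θ))
Volume element: dV = sin(θ) dθ dφ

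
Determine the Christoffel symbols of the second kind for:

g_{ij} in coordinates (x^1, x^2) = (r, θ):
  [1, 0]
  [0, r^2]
Using Γ^k_{ij} = (1/2) g^{km} (∂_i g_{mj} + ∂_j g_{mi} - ∂_m g_{ij}); the metric is diagonal, so only the m = k term contributes.
Non-zero symbols (using the symmetry Γ^k_{ij} = Γ^k_{ji}):
Γ^r_{θ θ} = (1/2) g^{rr} (∂_θ g_{rθ} + ∂_θ g_{rθ} - ∂_r g_{θθ}) = (1/2)(1)((0) + (0) - (2*r)) = -r
Γ^θ_{r θ} = (1/2) g^{θθ} (∂_r g_{θθ} + ∂_θ g_{θr} - ∂_θ g_{rθ}) = (1/2)(1/r^2)((2*r) + (0) - (0)) = 1/r
All other Christoffel symbols are zero.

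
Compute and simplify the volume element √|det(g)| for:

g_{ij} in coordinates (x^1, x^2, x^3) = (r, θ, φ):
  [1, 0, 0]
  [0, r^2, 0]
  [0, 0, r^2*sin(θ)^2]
det(g) = r^4*sin(θ)^2
√|det(g)| = r^2*sin(θ) (taking 0 < θ < π so that |sin(θ)| = sin(θ))
Volume element: dV = r^2*sin(θ) dr dθ dφ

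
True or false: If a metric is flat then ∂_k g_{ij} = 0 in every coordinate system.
Flatness means R^i_{jkl} = 0; the components can still vary, e.g. the flat plane in polar coordinates has g_{θθ} = r^2.
False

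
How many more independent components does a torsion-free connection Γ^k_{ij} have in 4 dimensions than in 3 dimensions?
Independent components in n dimensions: n × n(n+1)/2 = n^2(n+1)/2.
4D: 4 × 10 = 40
3D: 3 × 6 = 18
Difference = 40 - 18 = 22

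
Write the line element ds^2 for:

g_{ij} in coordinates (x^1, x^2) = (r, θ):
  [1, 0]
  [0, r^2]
ds^2 = g_{ij} dx^i dx^j; only the non-zero components contribute.
ds^2 = dr^2 + r^2 dθ^2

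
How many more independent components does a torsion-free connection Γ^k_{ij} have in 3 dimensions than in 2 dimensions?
Independent components in n dimensions: n × n(n+1)/2 = n^2(n+1)/2.
3D: 3 × 6 = 18
2D: 2 × 3 = 6
Difference = 18 - 6 = 12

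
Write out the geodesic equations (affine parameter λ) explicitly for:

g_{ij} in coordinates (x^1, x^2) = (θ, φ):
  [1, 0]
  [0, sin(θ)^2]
Geodesic equation: d^2x^k/dλ^2 + Γ^k_{ij} (dx^i/dλ)(dx^j/dλ) = 0.
Non-zero Christoffel symbols:
Γ^θ_{φ φ} = -sin(2*θ)/2
Γ^φ_{θ φ} = 1/tan(θ)
Substituting (the symmetric pair Γ^k_{ij}, Γ^k_{ji} combines into a factor 2):
d^2θ/dλ^2 - (sin(2*θ)/2) (dφ/dλ)^2 = 0
d^2φ/dλ^2 + (2/tan(θ)) (dθ/dλ)(dφ/dλ) = 0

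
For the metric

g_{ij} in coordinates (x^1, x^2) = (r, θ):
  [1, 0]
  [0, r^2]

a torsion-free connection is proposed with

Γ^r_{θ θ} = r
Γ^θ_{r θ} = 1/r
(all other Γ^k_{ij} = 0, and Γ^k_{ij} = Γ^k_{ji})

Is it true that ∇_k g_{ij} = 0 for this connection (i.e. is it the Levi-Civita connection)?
Using ∇_k g_{ij} = ∂_k g_{ij} - Γ^m_{ki} g_{mj} - Γ^m_{kj} g_{im}:
∇_θ g_{rθ} = (0) - (r) - (r) = -2*r ≠ 0
So the connection is not metric compatible (it is not the Levi-Civita connection).
No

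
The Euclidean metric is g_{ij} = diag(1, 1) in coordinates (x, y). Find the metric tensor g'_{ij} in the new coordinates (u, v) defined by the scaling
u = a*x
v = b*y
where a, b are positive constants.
Invert the transformation: x = u/a, y = v/b
g'_{ij} = (∂x^k/∂x'^i)(∂x^l/∂x'^j) g_{kl}; with g_{kl} = δ_{kl} this is Σ_k (∂x^k/∂x'^i)(∂x^k/∂x'^j).
Jacobian: ∂x/∂u = 1/a, ∂x/∂v = 0, ∂y/∂u = 0, ∂y/∂v = 1/b
g'_{uu} = (1/a)(1/a) + (0)(0) = 1/a^2
g'_{uv} = (1/a)(0) + (0)(1/b) = 0
g'_{vv} = (0)(0) + (1/b)(1/b) = 1/b^2
g'_{ij} = diag(1/a^2, 1/b^2)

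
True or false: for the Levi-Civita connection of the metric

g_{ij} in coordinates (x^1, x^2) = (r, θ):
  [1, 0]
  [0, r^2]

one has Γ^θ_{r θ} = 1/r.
Γ^θ_{r θ} = (1/2) g^{θθ} (∂_r g_{θθ} + ∂_θ g_{θr} - ∂_θ g_{rθ}) = (1/2)(1/r^2)((2*r) + (0) - (0)) = 1/r
This equals the proposed value 1/r.
True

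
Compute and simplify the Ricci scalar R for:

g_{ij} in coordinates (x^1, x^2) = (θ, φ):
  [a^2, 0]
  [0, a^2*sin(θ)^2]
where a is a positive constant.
Non-zero Christoffel symbols (Γ^k_{ij} = Γ^k_{ji}):
Γ^θ_{φ φ} = -sin(2*θ)/2
Γ^φ_{θ φ} = 1/tan(θ)
Ricci tensor (R_{ij} = R^k_{ikj}): R_{θθ} = 1, R_{θφ} = 0, R_{φφ} = sin(θ)^2
Inverse metric: g^{θθ} = 1/a^2, g^{φφ} = 1/(a^2*sin(θ)^2)
R = g^{ij} R_{ij} = (1/a^2)(1) + (1/(a^2*sin(θ)^2))(sin(θ)^2) = 2/a^2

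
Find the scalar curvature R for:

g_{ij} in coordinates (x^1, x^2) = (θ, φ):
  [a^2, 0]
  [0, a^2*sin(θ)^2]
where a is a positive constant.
Non-zero Christoffel symbols (Γ^k_{ij} = Γ^k_{ji}):
Γ^θ_{φ φ} = -sin(2*θ)/2
Γ^φ_{θ φ} = 1/tan(θ)
Ricci tensor (R_{ij} = R^k_{ikj}): R_{θθ} = 1, R_{θφ} = 0, R_{φφ} = sin(θ)^2
Inverse metric: g^{θθ} = 1/a^2, g^{φφ} = 1/(a^2*sin(θ)^2)
R = g^{ij} R_{ij} = (1/a^2)(1) + (1/(a^2*sin(θ)^2))(sin(θ)^2) = 2/a^2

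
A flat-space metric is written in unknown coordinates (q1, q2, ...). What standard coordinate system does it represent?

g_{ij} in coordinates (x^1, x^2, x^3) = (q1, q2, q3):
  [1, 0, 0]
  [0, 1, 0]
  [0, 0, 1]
All components are constant and the metric is the identity, i.e. orthonormal rectilinear coordinates.
Cartesian (3D) coordinates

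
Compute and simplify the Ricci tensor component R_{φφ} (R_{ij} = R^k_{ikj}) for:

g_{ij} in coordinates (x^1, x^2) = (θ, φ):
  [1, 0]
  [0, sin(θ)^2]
Non-zero Christoffel symbols (Γ^k_{ij} = Γ^k_{ji}):
Γ^θ_{φ φ} = -sin(2*θ)/2
Γ^φ_{θ φ} = 1/tan(θ)
R^θ_{φ θ φ} = ∂_θ Γ^θ_{φ φ} - ∂_φ Γ^θ_{φ θ} + Γ^θ_{θ m} Γ^m_{φ φ} - Γ^θ_{φ m} Γ^m_{φ θ}
  = (-cos(2*θ)) - (0) + (0) - (-cos(θ)^2) = sin(θ)^2
R^φ_{φ φ φ} = 0 (a repeated index in an antisymmetric pair)
R_{φφ} = R^θ_{φ θ φ} + R^φ_{φ φ φ} = (sin(θ)^2) + (0) = sin(θ)^2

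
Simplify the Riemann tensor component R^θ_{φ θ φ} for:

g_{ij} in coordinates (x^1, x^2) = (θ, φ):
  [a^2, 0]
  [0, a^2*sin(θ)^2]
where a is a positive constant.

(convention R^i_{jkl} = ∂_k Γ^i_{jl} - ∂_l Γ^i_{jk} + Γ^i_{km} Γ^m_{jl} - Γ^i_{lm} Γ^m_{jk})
Non-zero Christoffel symbols (Γ^k_{ij} = Γ^k_{ji}):
Γ^θ_{φ φ} = -sin(2*θ)/2
Γ^φ_{θ φ} = 1/tan(θ)
R^θ_{φ θ φ} = ∂_θ Γ^θ_{φ φ} - ∂_φ Γ^θ_{φ θ} + Γ^θ_{θ m} Γ^m_{φ φ} - Γ^θ_{φ m} Γ^m_{φ θ}
  = (-cos(2*θ)) - (0) + (0) - (-cos(θ)^2) = sin(θ)^2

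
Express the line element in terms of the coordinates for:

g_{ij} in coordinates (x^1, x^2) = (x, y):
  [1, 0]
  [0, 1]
ds^2 = g_{ij} dx^i dx^j; only the non-zero components contribute.
ds^2 = dx^2 + dy^2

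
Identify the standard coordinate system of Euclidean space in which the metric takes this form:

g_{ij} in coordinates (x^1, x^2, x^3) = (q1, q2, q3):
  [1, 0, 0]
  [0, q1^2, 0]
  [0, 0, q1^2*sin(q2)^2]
The line element ds^2 = dq1^2 + q1^2 dq2^2 + q1^2 sin(q2)^2 dq3^2 is dr^2 + r^2 dθ^2 + r^2 sin(θ)^2 dφ^2 with q1 = r, q2 = θ, q3 = φ.
spherical coordinates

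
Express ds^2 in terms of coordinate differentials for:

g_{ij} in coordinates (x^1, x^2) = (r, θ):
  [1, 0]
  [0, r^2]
ds^2 = g_{ij} dx^i dx^j; only the non-zero components contribute.
ds^2 = dr^2 + r^2 dθ^2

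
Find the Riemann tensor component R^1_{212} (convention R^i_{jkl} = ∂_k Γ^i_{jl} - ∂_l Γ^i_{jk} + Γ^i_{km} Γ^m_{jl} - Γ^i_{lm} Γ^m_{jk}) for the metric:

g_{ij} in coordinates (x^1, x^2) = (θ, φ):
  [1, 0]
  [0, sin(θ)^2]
Non-zero Christoffel symbols (Γ^k_{ij} = Γ^k_{ji}):
Γ^θ_{φ φ} = -sin(2*θ)/2
Γ^φ_{θ φ} = 1/tan(θ)
R^θ_{φ θ φ} = ∂_θ Γ^θ_{φ φ} - ∂_φ Γ^θ_{φ θ} + Γ^θ_{θ m} Γ^m_{φ φ} - Γ^θ_{φ m} Γ^m_{φ θ}
  = (-cos(2*θ)) - (0) + (0) - (-cos(θ)^2) = sin(θ)^2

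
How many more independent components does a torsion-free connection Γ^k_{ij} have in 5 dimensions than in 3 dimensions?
Independent components in n dimensions: n × n(n+1)/2 = n^2(n+1)/2.
5D: 5 × 15 = 75
3D: 3 × 6 = 18
Difference = 75 - 18 = 57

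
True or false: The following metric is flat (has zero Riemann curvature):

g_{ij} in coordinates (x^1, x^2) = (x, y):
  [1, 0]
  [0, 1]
All metric components are constant, so every Christoffel symbol vanishes and R^i_{jkl} = 0.
True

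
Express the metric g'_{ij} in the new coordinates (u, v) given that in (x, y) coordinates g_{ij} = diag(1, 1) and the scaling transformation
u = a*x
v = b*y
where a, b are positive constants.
Invert the transformation: x = u/a, y = v/b
g'_{ij} = (∂x^k/∂x'^i)(∂x^l/∂x'^j) g_{kl}; with g_{kl} = δ_{kl} this is Σ_k (∂x^k/∂x'^i)(∂x^k/∂x'^j).
Jacobian: ∂x/∂u = 1/a, ∂x/∂v = 0, ∂y/∂u = 0, ∂y/∂v = 1/b
g'_{uu} = (1/a)(1/a) + (0)(0) = 1/a^2
g'_{uv} = (1/a)(0) + (0)(1/b) = 0
g'_{vv} = (0)(0) + (1/b)(1/b) = 1/b^2
g'_{ij} = diag(1/a^2, 1/b^2)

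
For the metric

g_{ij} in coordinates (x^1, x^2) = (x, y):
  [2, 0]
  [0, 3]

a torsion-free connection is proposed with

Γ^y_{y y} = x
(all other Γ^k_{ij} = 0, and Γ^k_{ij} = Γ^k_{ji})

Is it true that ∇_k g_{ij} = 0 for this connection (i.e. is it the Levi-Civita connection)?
Using ∇_k g_{ij} = ∂_k g_{ij} - Γ^m_{ki} g_{mj} - Γ^m_{kj} g_{im}:
∇_y g_{yy} = (0) - (3*x) - (3*x) = -6*x ≠ 0
So the connection is not metric compatible (it is not the Levi-Civita connection).
No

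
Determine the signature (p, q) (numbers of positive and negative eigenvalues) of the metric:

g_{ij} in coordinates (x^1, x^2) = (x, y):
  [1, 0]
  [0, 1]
The metric is diagonal, so its eigenvalues are the diagonal entries: 1, 1 (at a generic point, where coordinate-dependent entries are positive).
2 positive, 0 negative.
(2, 0) - Riemannian (positive definite)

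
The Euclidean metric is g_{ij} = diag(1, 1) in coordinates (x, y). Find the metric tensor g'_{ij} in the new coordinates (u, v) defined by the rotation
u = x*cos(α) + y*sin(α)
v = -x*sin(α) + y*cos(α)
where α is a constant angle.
Invert the transformation: x = u*cos(α) - v*sin(α), y = u*sin(α) + v*cos(α)
g'_{ij} = (∂x^k/∂x'^i)(∂x^l/∂x'^j) g_{kl}; with g_{kl} = δ_{kl} this is Σ_k (∂x^k/∂x'^i)(∂x^k/∂x'^j).
Jacobian: ∂x/∂u = cos(α), ∂x/∂v = -sin(α), ∂y/∂u = sin(α), ∂y/∂v = cos(α)
g'_{uu} = (cos(α))(cos(α)) + (sin(α))(sin(α)) = 1
g'_{uv} = (cos(α))(-sin(α)) + (sin(α))(cos(α)) = 0
g'_{vv} = (-sin(α))(-sin(α)) + (cos(α))(cos(α)) = 1
g'_{ij} = diag(1, 1)
The Euclidean metric is invariant under rotations.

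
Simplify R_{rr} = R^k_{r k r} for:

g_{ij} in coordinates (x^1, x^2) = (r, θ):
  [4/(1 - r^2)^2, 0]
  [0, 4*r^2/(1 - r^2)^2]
Non-zero Christoffel symbols (Γ^k_{ij} = Γ^k_{ji}):
Γ^r_{r r} = 2*r/(1 - r^2)
Γ^r_{θ θ} = (r^3 + r)/(r^2 - 1)
Γ^θ_{r θ} = (-r^2 - 1)/(r^3 - r)
R^r_{r r r} = 0 (a repeated index in an antisymmetric pair)
R^θ_{r θ r} = ∂_θ Γ^θ_{r r} - ∂_r Γ^θ_{r θ} + Γ^θ_{θ m} Γ^m_{r r} - Γ^θ_{r m} Γ^m_{r θ}
  = (0) - ((r^4 + 4*r^2 - 1)/(r^3 - r)^2) + (2*(r^2 + 1)/(r^2 - 1)^2) - ((r^2 + 1)^2/(r^3 - r)^2) = -4/(r^2 - 1)^2
R_{rr} = R^r_{r r r} + R^θ_{r θ r} = (0) + (-4/(r^2 - 1)^2) = -4/(r^2 - 1)^2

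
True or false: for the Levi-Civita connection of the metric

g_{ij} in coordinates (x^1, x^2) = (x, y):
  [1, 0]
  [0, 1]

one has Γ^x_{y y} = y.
Γ^x_{y y} = (1/2) g^{xx} (∂_y g_{xy} + ∂_y g_{xy} - ∂_x g_{yy}) = (1/2)(1)((0) + (0) - (0)) = 0
This differs from the proposed value y.
False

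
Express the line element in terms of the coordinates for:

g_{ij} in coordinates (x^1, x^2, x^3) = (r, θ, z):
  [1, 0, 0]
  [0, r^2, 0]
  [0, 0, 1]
ds^2 = g_{ij} dx^i dx^j; only the non-zero components contribute.
ds^2 = dr^2 + r^2 dθ^2 + dz^2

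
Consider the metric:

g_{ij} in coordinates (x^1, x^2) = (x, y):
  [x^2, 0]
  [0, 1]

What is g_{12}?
With x^1 = x, x^2 = y, g_{12} = g_{xy} is the row-1, column-2 entry of the matrix.
g_{12} = 0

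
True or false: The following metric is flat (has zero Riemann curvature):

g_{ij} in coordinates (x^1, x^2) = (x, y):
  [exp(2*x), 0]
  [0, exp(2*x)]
Non-zero Christoffel symbols:
Γ^x_{x x} = 1
Γ^x_{y y} = -1
Γ^y_{x y} = 1
Ricci tensor: R_{xx} = 0, R_{xy} = 0, R_{yy} = 0
All R_{ij} vanish; in 2 dimensions the Riemann tensor is fully determined by the Ricci tensor, so R^i_{jkl} = 0: the metric is flat (curvilinear coordinates on flat space).
True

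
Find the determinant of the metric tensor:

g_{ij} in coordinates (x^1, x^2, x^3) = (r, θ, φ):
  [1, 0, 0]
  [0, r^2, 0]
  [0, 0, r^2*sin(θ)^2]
Diagonal metric: det(g) = g_{11}·g_{22}·g_{33}
= (1)·(r^2)·(r^2*sin(θ)^2)
det(g) = r^4*sin(θ)^2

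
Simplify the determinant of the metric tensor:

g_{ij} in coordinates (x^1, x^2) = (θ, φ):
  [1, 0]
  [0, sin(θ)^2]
For a 2×2 metric: det(g) = g_{11}·g_{22} - g_{12}·g_{21}
= (1)·(sin(θ)^2) - (0)·(0)
= sin(θ)^2 - 0
det(g) = sin(θ)^2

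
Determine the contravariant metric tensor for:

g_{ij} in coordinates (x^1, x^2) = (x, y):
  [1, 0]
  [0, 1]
The metric is diagonal, so g^{ij} is diagonal with entries 1/g_{ii}: diag(1, 1).
g^{ij}:
  [1, 0]
  [0, 1]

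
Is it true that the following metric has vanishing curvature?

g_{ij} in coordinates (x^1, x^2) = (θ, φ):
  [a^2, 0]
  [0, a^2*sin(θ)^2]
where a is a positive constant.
Non-zero Christoffel symbols:
Γ^θ_{φ φ} = -sin(2*θ)/2
Γ^φ_{θ φ} = 1/tan(θ)
Ricci tensor: R_{θθ} = 1, R_{θφ} = 0, R_{φφ} = sin(θ)^2
The Ricci tensor is non-zero, so the Riemann tensor is non-zero: not flat.
No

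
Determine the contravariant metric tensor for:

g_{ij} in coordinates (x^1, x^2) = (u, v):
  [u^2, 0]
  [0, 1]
The metric is diagonal, so g^{ij} is diagonal with entries 1/g_{ii}: diag(1/(u^2), 1).
g^{ij}:
  [1/u^2, 0]
  [0, 1]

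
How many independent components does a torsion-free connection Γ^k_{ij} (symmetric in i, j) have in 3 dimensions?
Γ^k_{ij} has n choices for the upper index and n(n+1)/2 independent symmetric lower index pairs.
Total = 3 × 3×4/2 = 3 × 6 = 18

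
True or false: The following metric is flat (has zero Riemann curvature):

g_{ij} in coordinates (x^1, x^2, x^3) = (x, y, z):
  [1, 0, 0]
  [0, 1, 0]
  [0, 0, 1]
All metric components are constant, so every Christoffel symbol vanishes and R^i_{jkl} = 0.
True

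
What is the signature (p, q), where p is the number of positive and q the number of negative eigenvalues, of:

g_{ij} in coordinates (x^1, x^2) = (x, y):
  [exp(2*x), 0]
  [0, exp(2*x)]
The metric is diagonal, so its eigenvalues are the diagonal entries: exp(2*x), exp(2*x) (at a generic point, where coordinate-dependent entries are positive).
2 positive, 0 negative.
(2, 0) - Riemannian (positive definite)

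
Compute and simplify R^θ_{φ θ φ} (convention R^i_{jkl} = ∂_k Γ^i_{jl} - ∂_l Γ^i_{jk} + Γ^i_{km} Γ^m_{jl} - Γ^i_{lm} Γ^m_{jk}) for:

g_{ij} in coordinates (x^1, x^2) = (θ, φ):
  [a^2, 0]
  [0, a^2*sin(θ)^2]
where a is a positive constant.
Non-zero Christoffel symbols (Γ^k_{ij} = Γ^k_{ji}):
Γ^θ_{φ φ} = -sin(2*θ)/2
Γ^φ_{θ φ} = 1/tan(θ)
R^θ_{φ θ φ} = ∂_θ Γ^θ_{φ φ} - ∂_φ Γ^θ_{φ θ} + Γ^θ_{θ m} Γ^m_{φ φ} - Γ^θ_{φ m} Γ^m_{φ θ}
  = (-cos(2*θ)) - (0) + (0) - (-cos(θ)^2) = sin(θ)^2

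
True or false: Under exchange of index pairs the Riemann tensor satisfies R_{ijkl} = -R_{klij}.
The pair-exchange symmetry has a plus sign: R_{ijkl} = +R_{klij}.
False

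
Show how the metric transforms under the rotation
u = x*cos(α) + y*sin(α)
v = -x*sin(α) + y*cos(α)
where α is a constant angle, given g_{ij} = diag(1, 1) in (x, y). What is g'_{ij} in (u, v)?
Invert the transformation: x = u*cos(α) - v*sin(α), y = u*sin(α) + v*cos(α)
g'_{ij} = (∂x^k/∂x'^i)(∂x^l/∂x'^j) g_{kl}; with g_{kl} = δ_{kl} this is Σ_k (∂x^k/∂x'^i)(∂x^k/∂x'^j).
Jacobian: ∂x/∂u = cos(α), ∂x/∂v = -sin(α), ∂y/∂u = sin(α), ∂y/∂v = cos(α)
g'_{uu} = (cos(α))(cos(α)) + (sin(α))(sin(α)) = 1
g'_{uv} = (cos(α))(-sin(α)) + (sin(α))(cos(α)) = 0
g'_{vv} = (-sin(α))(-sin(α)) + (cos(α))(cos(α)) = 1
g'_{ij} = diag(1, 1)
The Euclidean metric is invariant under rotations.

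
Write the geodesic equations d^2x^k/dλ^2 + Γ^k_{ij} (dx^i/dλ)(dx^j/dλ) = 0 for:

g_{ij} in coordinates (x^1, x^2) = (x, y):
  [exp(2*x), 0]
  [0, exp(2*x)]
Geodesic equation: d^2x^k/dλ^2 + Γ^k_{ij} (dx^i/dλ)(dx^j/dλ) = 0.
Non-zero Christoffel symbols:
Γ^x_{x x} = 1
Γ^x_{y y} = -1
Γ^y_{x y} = 1
Substituting (the symmetric pair Γ^k_{ij}, Γ^k_{ji} combines into a factor 2):
d^2x/dλ^2 + (dx/dλ)^2 - (dy/dλ)^2 = 0
d^2y/dλ^2 + 2 (dx/dλ)(dy/dλ) = 0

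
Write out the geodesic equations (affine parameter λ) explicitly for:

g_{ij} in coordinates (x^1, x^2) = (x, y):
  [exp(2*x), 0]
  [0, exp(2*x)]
Geodesic equation: d^2x^k/dλ^2 + Γ^k_{ij} (dx^i/dλ)(dx^j/dλ) = 0.
Non-zero Christoffel symbols:
Γ^x_{x x} = 1
Γ^x_{y y} = -1
Γ^y_{x y} = 1
Substituting (the symmetric pair Γ^k_{ij}, Γ^k_{ji} combines into a factor 2):
d^2x/dλ^2 + (dx/dλ)^2 - (dy/dλ)^2 = 0
d^2y/dλ^2 + 2 (dx/dλ)(dy/dλ) = 0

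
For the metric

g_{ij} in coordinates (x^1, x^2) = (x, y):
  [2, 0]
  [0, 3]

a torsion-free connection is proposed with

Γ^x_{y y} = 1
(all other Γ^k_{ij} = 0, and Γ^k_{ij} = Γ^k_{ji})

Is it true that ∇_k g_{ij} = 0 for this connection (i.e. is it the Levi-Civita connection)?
Using ∇_k g_{ij} = ∂_k g_{ij} - Γ^m_{ki} g_{mj} - Γ^m_{kj} g_{im}:
∇_y g_{xy} = (0) - (0) - (2) = -2 ≠ 0
So the connection is not metric compatible (it is not the Levi-Civita connection).
No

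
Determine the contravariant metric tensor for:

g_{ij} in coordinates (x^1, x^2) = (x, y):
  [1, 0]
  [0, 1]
The metric is diagonal, so g^{ij} is diagonal with entries 1/g_{ii}: diag(1, 1).
g^{ij}:
  [1, 0]
  [0, 1]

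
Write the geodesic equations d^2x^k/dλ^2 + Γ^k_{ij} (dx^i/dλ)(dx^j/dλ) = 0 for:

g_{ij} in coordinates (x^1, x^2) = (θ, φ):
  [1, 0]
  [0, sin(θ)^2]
Geodesic equation: d^2x^k/dλ^2 + Γ^k_{ij} (dx^i/dλ)(dx^j/dλ) = 0.
Non-zero Christoffel symbols:
Γ^θ_{φ φ} = -sin(2*θ)/2
Γ^φ_{θ φ} = 1/tan(θ)
Substituting (the symmetric pair Γ^k_{ij}, Γ^k_{ji} combines into a factor 2):
d^2θ/dλ^2 - (sin(2*θ)/2) (dφ/dλ)^2 = 0
d^2φ/dλ^2 + (2/tan(θ)) (dθ/dλ)(dφ/dλ) = 0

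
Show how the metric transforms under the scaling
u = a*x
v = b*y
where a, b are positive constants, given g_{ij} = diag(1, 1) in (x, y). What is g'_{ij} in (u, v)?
Invert the transformation: x = u/a, y = v/b
g'_{ij} = (∂x^k/∂x'^i)(∂x^l/∂x'^j) g_{kl}; with g_{kl} = δ_{kl} this is Σ_k (∂x^k/∂x'^i)(∂x^k/∂x'^j).
Jacobian: ∂x/∂u = 1/a, ∂x/∂v = 0, ∂y/∂u = 0, ∂y/∂v = 1/b
g'_{uu} = (1/a)(1/a) + (0)(0) = 1/a^2
g'_{uv} = (1/a)(0) + (0)(1/b) = 0
g'_{vv} = (0)(0) + (1/b)(1/b) = 1/b^2
g'_{ij} = diag(1/a^2, 1/b^2)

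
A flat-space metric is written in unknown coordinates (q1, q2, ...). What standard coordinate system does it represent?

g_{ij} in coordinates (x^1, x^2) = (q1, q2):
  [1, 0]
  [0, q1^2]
The line element ds^2 = dq1^2 + q1^2 dq2^2 is dr^2 + r^2 dθ^2 with q1 = r, q2 = θ.
polar coordinates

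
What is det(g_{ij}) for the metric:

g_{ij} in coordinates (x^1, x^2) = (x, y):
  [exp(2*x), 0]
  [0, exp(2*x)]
For a 2×2 metric: det(g) = g_{11}·g_{22} - g_{12}·g_{21}
= (exp(2*x))·(exp(2*x)) - (0)·(0)
= exp(4*x) - 0
det(g) = exp(4*x)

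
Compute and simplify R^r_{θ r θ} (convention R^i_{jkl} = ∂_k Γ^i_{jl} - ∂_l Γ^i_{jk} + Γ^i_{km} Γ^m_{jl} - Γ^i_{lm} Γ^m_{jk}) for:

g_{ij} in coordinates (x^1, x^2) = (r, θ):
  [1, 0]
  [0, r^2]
Non-zero Christoffel symbols (Γ^k_{ij} = Γ^k_{ji}):
Γ^r_{θ θ} = -r
Γ^θ_{r θ} = 1/r
R^r_{θ r θ} = ∂_r Γ^r_{θ θ} - ∂_θ Γ^r_{θ r} + Γ^r_{r m} Γ^m_{θ θ} - Γ^r_{θ m} Γ^m_{θ r}
  = (-1) - (0) + (0) - (-1) = 0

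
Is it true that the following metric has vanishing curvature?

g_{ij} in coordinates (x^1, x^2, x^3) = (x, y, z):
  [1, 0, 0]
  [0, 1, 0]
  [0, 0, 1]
All metric components are constant, so every Christoffel symbol vanishes and R^i_{jkl} = 0.
Yes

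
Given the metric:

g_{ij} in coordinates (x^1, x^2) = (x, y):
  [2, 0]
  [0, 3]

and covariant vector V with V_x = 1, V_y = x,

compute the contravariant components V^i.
Inverse metric (diagonal): g^{xx} = 1/2, g^{yy} = 1/3
V^i = g^{ij} V_j:
V^x = (1/2)(1) + (0)(x) = 1/2
V^y = (0)(1) + (1/3)(x) = x/3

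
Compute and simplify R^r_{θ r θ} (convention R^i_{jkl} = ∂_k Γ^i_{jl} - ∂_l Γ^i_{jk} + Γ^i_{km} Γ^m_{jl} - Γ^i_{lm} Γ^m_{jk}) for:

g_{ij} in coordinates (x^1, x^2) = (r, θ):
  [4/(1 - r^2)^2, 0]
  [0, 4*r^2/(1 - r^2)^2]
Non-zero Christoffel symbols (Γ^k_{ij} = Γ^k_{ji}):
Γ^r_{r r} = 2*r/(1 - r^2)
Γ^r_{θ θ} = (r^3 + r)/(r^2 - 1)
Γ^θ_{r θ} = (-r^2 - 1)/(r^3 - r)
R^r_{θ r θ} = ∂_r Γ^r_{θ θ} - ∂_θ Γ^r_{θ r} + Γ^r_{r m} Γ^m_{θ θ} - Γ^r_{θ m} Γ^m_{θ r}
  = ((r^4 - 4*r^2 - 1)/(r^2 - 1)^2) - (0) + (-2*r^2*(r^2 + 1)/(r^2 - 1)^2) - (-(r^2 + 1)^2/(r^2 - 1)^2) = -4*r^2/(r^2 - 1)^2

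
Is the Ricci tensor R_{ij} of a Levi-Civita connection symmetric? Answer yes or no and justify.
R_{ij} = R^k_{ikj}; the pair symmetry R_{kilj} = R_{ljki} gives R_{ij} = R_{ji}.
Yes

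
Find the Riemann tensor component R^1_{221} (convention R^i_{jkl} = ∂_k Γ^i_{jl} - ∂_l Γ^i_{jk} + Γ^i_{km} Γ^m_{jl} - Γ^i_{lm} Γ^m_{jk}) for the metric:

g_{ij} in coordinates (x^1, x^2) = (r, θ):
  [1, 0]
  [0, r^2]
Non-zero Christoffel symbols (Γ^k_{ij} = Γ^k_{ji}):
Γ^r_{θ θ} = -r
Γ^θ_{r θ} = 1/r
R^r_{θ θ r} = ∂_θ Γ^r_{θ r} - ∂_r Γ^r_{θ θ} + Γ^r_{θ m} Γ^m_{θ r} - Γ^r_{r m} Γ^m_{θ θ}
  = (0) - (-1) + (-1) - (0) = 0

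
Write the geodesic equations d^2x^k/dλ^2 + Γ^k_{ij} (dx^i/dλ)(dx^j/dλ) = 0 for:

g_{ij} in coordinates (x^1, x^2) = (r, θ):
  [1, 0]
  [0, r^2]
Geodesic equation: d^2x^k/dλ^2 + Γ^k_{ij} (dx^i/dλ)(dx^j/dλ) = 0.
Non-zero Christoffel symbols:
Γ^r_{θ θ} = -r
Γ^θ_{r θ} = 1/r
Substituting (the symmetric pair Γ^k_{ij}, Γ^k_{ji} combines into a factor 2):
d^2r/dλ^2 - r (dθ/dλ)^2 = 0
d^2θ/dλ^2 + (2/r) (dr/dλ)(dθ/dλ) = 0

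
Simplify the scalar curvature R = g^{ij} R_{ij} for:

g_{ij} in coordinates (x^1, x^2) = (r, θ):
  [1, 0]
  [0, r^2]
Non-zero Christoffel symbols (Γ^k_{ij} = Γ^k_{ji}):
Γ^r_{θ θ} = -r
Γ^θ_{r θ} = 1/r
Ricci tensor (R_{ij} = R^k_{ikj}): R_{rr} = 0, R_{rθ} = 0, R_{θθ} = 0
Inverse metric: g^{rr} = 1, g^{θθ} = 1/r^2
R = g^{ij} R_{ij} = (1)(0) + (1/r^2)(0) = 0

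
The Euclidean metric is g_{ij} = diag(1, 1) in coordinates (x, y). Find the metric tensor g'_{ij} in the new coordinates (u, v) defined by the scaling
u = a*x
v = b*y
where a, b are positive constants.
Invert the transformation: x = u/a, y = v/b
g'_{ij} = (∂x^k/∂x'^i)(∂x^l/∂x'^j) g_{kl}; with g_{kl} = δ_{kl} this is Σ_k (∂x^k/∂x'^i)(∂x^k/∂x'^j).
Jacobian: ∂x/∂u = 1/a, ∂x/∂v = 0, ∂y/∂u = 0, ∂y/∂v = 1/b
g'_{uu} = (1/a)(1/a) + (0)(0) = 1/a^2
g'_{uv} = (1/a)(0) + (0)(1/b) = 0
g'_{vv} = (0)(0) + (1/b)(1/b) = 1/b^2
g'_{ij} = diag(1/a^2, 1/b^2)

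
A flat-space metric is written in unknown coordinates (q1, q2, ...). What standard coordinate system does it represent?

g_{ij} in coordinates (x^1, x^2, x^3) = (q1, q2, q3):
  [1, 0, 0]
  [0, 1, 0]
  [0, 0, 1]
All components are constant and the metric is the identity, i.e. orthonormal rectilinear coordinates.
Cartesian (3D) coordinates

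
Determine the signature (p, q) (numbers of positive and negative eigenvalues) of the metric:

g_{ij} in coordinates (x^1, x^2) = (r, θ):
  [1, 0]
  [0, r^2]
The metric is diagonal, so its eigenvalues are the diagonal entries: 1, r^2 (at a generic point, where coordinate-dependent entries are positive).
2 positive, 0 negative.
(2, 0) - Riemannian (positive definite)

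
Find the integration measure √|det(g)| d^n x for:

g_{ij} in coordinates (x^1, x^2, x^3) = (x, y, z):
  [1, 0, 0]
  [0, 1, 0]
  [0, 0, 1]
det(g) = 1
√|det(g)| = 1
Volume element: dV = 1 dx dy dz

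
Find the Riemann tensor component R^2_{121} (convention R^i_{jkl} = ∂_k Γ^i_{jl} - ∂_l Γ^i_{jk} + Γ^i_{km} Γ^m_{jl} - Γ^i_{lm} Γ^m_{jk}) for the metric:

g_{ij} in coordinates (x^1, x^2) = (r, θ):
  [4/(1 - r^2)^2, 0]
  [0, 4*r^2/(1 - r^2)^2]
Non-zero Christoffel symbols (Γ^k_{ij} = Γ^k_{ji}):
Γ^r_{r r} = 2*r/(1 - r^2)
Γ^r_{θ θ} = (r^3 + r)/(r^2 - 1)
Γ^θ_{r θ} = (-r^2 - 1)/(r^3 - r)
R^θ_{r θ r} = ∂_θ Γ^θ_{r r} - ∂_r Γ^θ_{r θ} + Γ^θ_{θ m} Γ^m_{r r} - Γ^θ_{r m} Γ^m_{r θ}
  = (0) - ((r^4 + 4*r^2 - 1)/(r^3 - r)^2) + (2*(r^2 + 1)/(r^2 - 1)^2) - ((r^2 + 1)^2/(r^3 - r)^2) = -4/(r^2 - 1)^2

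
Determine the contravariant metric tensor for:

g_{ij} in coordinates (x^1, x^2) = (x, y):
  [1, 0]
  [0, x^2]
The metric is diagonal, so g^{ij} is diagonal with entries 1/g_{ii}: diag(1, 1/(x^2)).
g^{ij}:
  [1, 0]
  [0, 1/x^2]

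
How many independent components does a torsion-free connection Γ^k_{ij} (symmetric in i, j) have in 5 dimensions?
Γ^k_{ij} has n choices for the upper index and n(n+1)/2 independent symmetric lower index pairs.
Total = 5 × 5×6/2 = 5 × 15 = 75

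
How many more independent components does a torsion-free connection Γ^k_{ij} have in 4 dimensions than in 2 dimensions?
Independent components in n dimensions: n × n(n+1)/2 = n^2(n+1)/2.
4D: 4 × 10 = 40
2D: 2 × 3 = 6
Difference = 40 - 6 = 34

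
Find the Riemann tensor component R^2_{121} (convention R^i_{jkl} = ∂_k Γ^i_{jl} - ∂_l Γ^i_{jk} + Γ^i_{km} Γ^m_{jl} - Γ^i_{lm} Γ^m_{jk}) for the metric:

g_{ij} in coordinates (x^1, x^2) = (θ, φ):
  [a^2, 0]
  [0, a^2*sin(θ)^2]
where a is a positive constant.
Non-zero Christoffel symbols (Γ^k_{ij} = Γ^k_{ji}):
Γ^θ_{φ φ} = -sin(2*θ)/2
Γ^φ_{θ φ} = 1/tan(θ)
R^φ_{θ φ θ} = ∂_φ Γ^φ_{θ θ} - ∂_θ Γ^φ_{θ φ} + Γ^φ_{φ m} Γ^m_{θ θ} - Γ^φ_{θ m} Γ^m_{θ φ}
  = (0) - (-1/sin(θ)^2) + (0) - (1/tan(θ)^2) = 1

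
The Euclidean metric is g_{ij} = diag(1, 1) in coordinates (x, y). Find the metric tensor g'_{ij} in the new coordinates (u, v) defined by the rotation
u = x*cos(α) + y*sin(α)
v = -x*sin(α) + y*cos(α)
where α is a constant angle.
Invert the transformation: x = u*cos(α) - v*sin(α), y = u*sin(α) + v*cos(α)
g'_{ij} = (∂x^k/∂x'^i)(∂x^l/∂x'^j) g_{kl}; with g_{kl} = δ_{kl} this is Σ_k (∂x^k/∂x'^i)(∂x^k/∂x'^j).
Jacobian: ∂x/∂u = cos(α), ∂x/∂v = -sin(α), ∂y/∂u = sin(α), ∂y/∂v = cos(α)
g'_{uu} = (cos(α))(cos(α)) + (sin(α))(sin(α)) = 1
g'_{uv} = (cos(α))(-sin(α)) + (sin(α))(cos(α)) = 0
g'_{vv} = (-sin(α))(-sin(α)) + (cos(α))(cos(α)) = 1
g'_{ij} = diag(1, 1)
The Euclidean metric is invariant under rotations.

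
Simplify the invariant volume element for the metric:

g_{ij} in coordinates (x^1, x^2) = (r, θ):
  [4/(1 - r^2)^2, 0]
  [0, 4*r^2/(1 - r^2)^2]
det(g) = 16*r^2/(1 - r^2)^4
√|det(g)| = 4*r/(r^2 - 1)^2
Volume element: dV = 4*r/(r^2 - 1)^2 dr dθ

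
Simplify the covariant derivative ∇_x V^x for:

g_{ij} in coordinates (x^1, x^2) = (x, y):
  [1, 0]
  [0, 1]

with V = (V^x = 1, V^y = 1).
All Christoffel symbols are zero.
∇_x V^x = ∂_x V^x + Γ^x_{x j} V^j
  = (0) + (0)(1) + (0)(1)
  = 0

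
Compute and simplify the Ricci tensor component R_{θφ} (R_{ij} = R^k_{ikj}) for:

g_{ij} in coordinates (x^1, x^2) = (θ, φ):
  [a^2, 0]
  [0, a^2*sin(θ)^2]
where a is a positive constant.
Non-zero Christoffel symbols (Γ^k_{ij} = Γ^k_{ji}):
Γ^θ_{φ φ} = -sin(2*θ)/2
Γ^φ_{θ φ} = 1/tan(θ)
R^θ_{θ θ φ} = 0 (a repeated index in an antisymmetric pair)
R^φ_{θ φ φ} = 0 (a repeated index in an antisymmetric pair)
R_{θφ} = R^θ_{θ θ φ} + R^φ_{θ φ φ} = (0) + (0) = 0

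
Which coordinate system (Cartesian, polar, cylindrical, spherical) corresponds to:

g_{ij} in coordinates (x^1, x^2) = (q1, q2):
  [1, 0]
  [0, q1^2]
The line element ds^2 = dq1^2 + q1^2 dq2^2 is dr^2 + r^2 dθ^2 with q1 = r, q2 = θ.
polar coordinates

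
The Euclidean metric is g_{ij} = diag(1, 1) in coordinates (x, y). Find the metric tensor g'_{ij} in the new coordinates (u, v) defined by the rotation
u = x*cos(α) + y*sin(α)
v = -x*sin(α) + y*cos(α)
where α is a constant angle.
Invert the transformation: x = u*cos(α) - v*sin(α), y = u*sin(α) + v*cos(α)
g'_{ij} = (∂x^k/∂x'^i)(∂x^l/∂x'^j) g_{kl}; with g_{kl} = δ_{kl} this is Σ_k (∂x^k/∂x'^i)(∂x^k/∂x'^j).
Jacobian: ∂x/∂u = cos(α), ∂x/∂v = -sin(α), ∂y/∂u = sin(α), ∂y/∂v = cos(α)
g'_{uu} = (cos(α))(cos(α)) + (sin(α))(sin(α)) = 1
g'_{uv} = (cos(α))(-sin(α)) + (sin(α))(cos(α)) = 0
g'_{vv} = (-sin(α))(-sin(α)) + (cos(α))(cos(α)) = 1
g'_{ij} = diag(1, 1)
The Euclidean metric is invariant under rotations.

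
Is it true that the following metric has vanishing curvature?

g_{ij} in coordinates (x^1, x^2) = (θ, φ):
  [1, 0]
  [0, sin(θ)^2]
Non-zero Christoffel symbols:
Γ^θ_{φ φ} = -sin(2*θ)/2
Γ^φ_{θ φ} = 1/tan(θ)
Ricci tensor: R_{θθ} = 1, R_{θφ} = 0, R_{φφ} = sin(θ)^2
The Ricci tensor is non-zero, so the Riemann tensor is non-zero: not flat.
No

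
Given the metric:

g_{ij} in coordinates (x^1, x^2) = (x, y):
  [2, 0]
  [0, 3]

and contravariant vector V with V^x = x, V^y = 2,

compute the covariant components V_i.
V_i = g_{ij} V^j:
V_x = (2)(x) + (0)(2) = 2*x
V_y = (0)(x) + (3)(2) = 6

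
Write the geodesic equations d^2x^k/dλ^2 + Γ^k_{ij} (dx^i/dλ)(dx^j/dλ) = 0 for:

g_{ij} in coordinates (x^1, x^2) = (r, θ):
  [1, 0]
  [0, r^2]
Geodesic equation: d^2x^k/dλ^2 + Γ^k_{ij} (dx^i/dλ)(dx^j/dλ) = 0.
Non-zero Christoffel symbols:
Γ^r_{θ θ} = -r
Γ^θ_{r θ} = 1/r
Substituting (the symmetric pair Γ^k_{ij}, Γ^k_{ji} combines into a factor 2):
d^2r/dλ^2 - r (dθ/dλ)^2 = 0
d^2θ/dλ^2 + (2/r) (dr/dλ)(dθ/dλ) = 0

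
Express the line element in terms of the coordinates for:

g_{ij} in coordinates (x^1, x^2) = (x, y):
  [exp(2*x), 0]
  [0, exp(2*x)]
ds^2 = g_{ij} dx^i dx^j; only the non-zero components contribute.
ds^2 = exp(2*x) dx^2 + exp(2*x) dy^2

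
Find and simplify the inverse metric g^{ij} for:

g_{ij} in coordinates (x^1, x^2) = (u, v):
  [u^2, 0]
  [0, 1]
The metric is diagonal, so g^{ij} is diagonal with entries 1/g_{ii}: diag(1/(u^2), 1).
g^{ij}:
  [1/u^2, 0]
  [0, 1]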